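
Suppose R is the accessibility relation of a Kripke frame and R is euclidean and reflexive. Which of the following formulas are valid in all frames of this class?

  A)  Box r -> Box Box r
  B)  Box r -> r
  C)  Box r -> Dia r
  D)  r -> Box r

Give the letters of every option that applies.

A, B, C

A reflexive euclidean relation is also symmetric (from wRw and wRv the euclidean condition gives vRw) and hence transitive; it is an equivalence relation.
(A) Box r -> Box Box r is axiom 4; it is valid on a frame exactly when R is transitive. Every such R is transitive, so valid.
(B) Box r -> r is axiom T, which corresponds to reflexivity. Every such R is reflexive — valid.
(C) axiom D: valid iff R is serial. Every such R is serial — valid.
(D) r -> Box r is equivalent to ◇p→p; it holds exactly when R ⊆ identity. Such an R need not be a subset of the identity — not valid.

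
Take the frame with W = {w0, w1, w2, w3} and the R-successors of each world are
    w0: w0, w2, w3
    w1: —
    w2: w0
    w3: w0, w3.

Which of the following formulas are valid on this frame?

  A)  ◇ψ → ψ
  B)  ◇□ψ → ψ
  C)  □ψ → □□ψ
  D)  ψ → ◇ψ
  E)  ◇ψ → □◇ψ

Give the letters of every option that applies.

B

R is not reflexive: not w1 R w1.
R is symmetric: every R-edge is matched by its reverse.
R is not transitive: w2 R w0 and w0 R w2 but not w2 R w2.
R is not euclidean: w0 R w2 and w0 R w3 but not w2 R w3.
R is not a subset of the identity: w0 R w2 with w0 ≠ w2.
(A) ◇ψ → ψ is valid only on frames where every R-edge is a self-loop. Here R ⊄ identity — not valid.
(B) ◇□ψ → ψ (the dual of axiom B) characterises the symmetric frames. R is symmetric — valid.
(C) □ψ → □□ψ is axiom 4; it is valid on a frame exactly when R is transitive. R is not transitive, so not valid.
(D) ψ → ◇ψ (the dual of axiom T) characterises the reflexive frames. R is not reflexive — not valid.
(E) ◇ψ → □◇ψ (axiom 5) characterises the euclidean frames. R is not euclidean — not valid.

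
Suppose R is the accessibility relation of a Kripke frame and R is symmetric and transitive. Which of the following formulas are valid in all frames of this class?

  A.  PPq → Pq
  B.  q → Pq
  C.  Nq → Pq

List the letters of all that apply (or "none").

A

A symmetric transitive relation is euclidean (uRv and uRw give vRu by symmetry, then vRw by transitivity).
(A) PPq → Pq (the dual of axiom 4) characterises the transitive frames. Every such R is transitive — valid.
(B) q → Pq is the dual of axiom T; it is valid on a frame exactly when R is reflexive. Such an R need not be reflexive, so not valid.
(C) axiom D: valid iff R is serial. Such an R need not be serial — not valid.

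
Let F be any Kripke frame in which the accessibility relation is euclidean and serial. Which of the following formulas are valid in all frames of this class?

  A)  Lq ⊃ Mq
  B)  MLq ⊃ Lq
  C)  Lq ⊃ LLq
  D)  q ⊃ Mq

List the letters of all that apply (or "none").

A, B

(A) Lq ⊃ Mq is axiom D; it is valid on a frame exactly when R is serial. Every such R is serial, so valid.
(B) MLq ⊃ Lq is the dual of axiom 5; it is valid on a frame exactly when R is euclidean. Every such R is euclidean, so valid.
(C) axiom 4: valid iff R is transitive. Such an R need not be transitive — not valid.
(D) the dual of axiom T: valid iff R is reflexive. Such an R need not be reflexive — not valid.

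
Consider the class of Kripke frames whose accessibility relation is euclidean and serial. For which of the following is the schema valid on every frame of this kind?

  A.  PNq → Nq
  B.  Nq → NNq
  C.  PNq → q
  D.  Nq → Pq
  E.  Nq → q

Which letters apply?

(A) the dual of axiom 5: valid iff R is euclidean. Every such R is euclidean — valid.
(B) Nq → NNq is axiom 4, which corresponds to transitivity. Such an R need not be transitive — not valid.
(C) the dual of axiom B: valid iff R is symmetric. Such an R need not be symmetric — not valid.
(D) Nq → Pq (axiom D) characterises the serial frames. Every such R is serial — valid.
(E) Nq → q is axiom T, which corresponds to reflexivity. Such an R need not be reflexive — not valid.

A, D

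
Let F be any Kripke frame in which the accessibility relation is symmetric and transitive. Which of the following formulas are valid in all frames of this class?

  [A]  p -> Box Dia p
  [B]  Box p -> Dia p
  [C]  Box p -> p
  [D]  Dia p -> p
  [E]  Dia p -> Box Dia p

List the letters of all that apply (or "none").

A, E

A symmetric transitive relation is euclidean (uRv and uRw give vRu by symmetry, then vRw by transitivity).
(A) p -> Box Dia p is axiom B, which corresponds to symmetry. Every such R is symmetric — valid.
(B) Box p -> Dia p is axiom D; it is valid on a frame exactly when R is serial. Such an R need not be serial, so not valid.
(C) Box p -> p is axiom T; it is valid on a frame exactly when R is reflexive. Such an R need not be reflexive, so not valid.
(D) Dia p -> p is the converse of T; it holds exactly when R ⊆ identity. Such an R need not be a subset of the identity — not valid.
(E) Dia p -> Box Dia p (axiom 5) characterises the euclidean frames. Every such R is euclidean — valid.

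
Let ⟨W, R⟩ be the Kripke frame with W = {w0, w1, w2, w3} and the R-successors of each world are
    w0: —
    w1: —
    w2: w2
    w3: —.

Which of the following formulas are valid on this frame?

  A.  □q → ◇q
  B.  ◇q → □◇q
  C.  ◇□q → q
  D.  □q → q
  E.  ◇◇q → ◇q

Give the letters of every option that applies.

B, C, E

R is not reflexive: not w0 R w0.
R is symmetric: every R-edge is matched by its reverse.
R is transitive: R is closed under composition.
R is euclidean: any two R-successors of the same world are R-related.
R is not serial: w0 has no R-successor.
(A) □q → ◇q (axiom D) characterises the serial frames. R is not serial — not valid.
(B) ◇q → □◇q is axiom 5; it is valid on a frame exactly when R is euclidean. R is euclidean, so valid.
(C) ◇□q → q (the dual of axiom B) characterises the symmetric frames. R is symmetric — valid.
(D) □q → q (axiom T) characterises the reflexive frames. R is not reflexive — not valid.
(E) ◇◇q → ◇q (the dual of axiom 4) characterises the transitive frames. R is transitive — valid.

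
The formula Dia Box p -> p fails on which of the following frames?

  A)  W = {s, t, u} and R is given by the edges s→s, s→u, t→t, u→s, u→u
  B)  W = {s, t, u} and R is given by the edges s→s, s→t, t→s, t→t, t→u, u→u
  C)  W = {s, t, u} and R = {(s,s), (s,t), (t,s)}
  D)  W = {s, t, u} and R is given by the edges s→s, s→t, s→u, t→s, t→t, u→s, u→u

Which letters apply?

B

The schema Dia Box p -> p is the dual of axiom B; it is valid on a frame iff R is symmetric.
(A) R is symmetric (every R-edge is matched by its reverse), so the schema is valid here.
(B) R is not symmetric (t R u but not u R t), so the schema fails here.
(C) R is symmetric (every R-edge is matched by its reverse), so the schema is valid here.
(D) R is symmetric (every R-edge is matched by its reverse), so the schema is valid here.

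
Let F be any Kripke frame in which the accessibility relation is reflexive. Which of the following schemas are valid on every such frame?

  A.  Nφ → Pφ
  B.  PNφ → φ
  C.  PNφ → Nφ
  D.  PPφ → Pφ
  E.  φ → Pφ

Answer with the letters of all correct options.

A reflexive relation is serial.
(A) Nφ → Pφ is axiom D; it is valid on a frame exactly when R is serial. Every such R is serial, so valid.
(B) PNφ → φ (the dual of axiom B) characterises the symmetric frames. Such an R need not be symmetric — not valid.
(C) PNφ → Nφ is the dual of axiom 5, which corresponds to the euclidean property. Such an R need not be euclidean — not valid.
(D) PPφ → Pφ is the dual of axiom 4, which corresponds to transitivity. Such an R need not be transitive — not valid.
(E) φ → Pφ (the dual of axiom T) characterises the reflexive frames. Every such R is reflexive — valid.

A, E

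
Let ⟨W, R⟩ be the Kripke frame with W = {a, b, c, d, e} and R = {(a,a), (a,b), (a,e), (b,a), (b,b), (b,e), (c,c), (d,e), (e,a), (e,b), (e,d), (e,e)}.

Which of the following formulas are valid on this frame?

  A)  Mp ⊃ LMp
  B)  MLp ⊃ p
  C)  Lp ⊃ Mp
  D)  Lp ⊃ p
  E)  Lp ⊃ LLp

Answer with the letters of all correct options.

B, C

R is not reflexive: not d R d.
R is symmetric: every R-edge is matched by its reverse.
R is not transitive: a R e and e R d but not a R d.
R is not euclidean: e R a and e R d but not a R d.
R is serial: every world has an R-successor.
(A) Mp ⊃ LMp is axiom 5, which corresponds to the euclidean property. R is not euclidean — not valid.
(B) the dual of axiom B: valid iff R is symmetric. R is symmetric — valid.
(C) Lp ⊃ Mp (axiom D) characterises the serial frames. R is serial — valid.
(D) Lp ⊃ p is axiom T; it is valid on a frame exactly when R is reflexive. R is not reflexive, so not valid.
(E) Lp ⊃ LLp is axiom 4, which corresponds to transitivity. R is not transitive — not valid.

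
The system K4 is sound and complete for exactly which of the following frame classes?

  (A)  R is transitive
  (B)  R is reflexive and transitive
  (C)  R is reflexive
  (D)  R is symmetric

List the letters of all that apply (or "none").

(A) K4 is sound and complete for exactly this class.
(B) this class determines S4, not K4.
(C) this class determines T (= KT), not K4.
(D) this class determines KB, not K4.

A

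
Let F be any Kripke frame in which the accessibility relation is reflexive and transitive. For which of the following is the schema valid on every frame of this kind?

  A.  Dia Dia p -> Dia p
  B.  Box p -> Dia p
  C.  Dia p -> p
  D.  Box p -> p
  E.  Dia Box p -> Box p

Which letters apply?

Reflexive relations are serial.
(A) Dia Dia p -> Dia p is the dual of axiom 4, which corresponds to transitivity. Every such R is transitive — valid.
(B) Box p -> Dia p is axiom D; it is valid on a frame exactly when R is serial. Every such R is serial, so valid.
(C) Dia p -> p (the converse of T) corresponds to R being a subset of the identity. Such an R need not be a subset of the identity, so not valid.
(D) Box p -> p (axiom T) characterises the reflexive frames. Every such R is reflexive — valid.
(E) Dia Box p -> Box p is the dual of axiom 5, which corresponds to the euclidean property. Such an R need not be euclidean — not valid.

A, B, D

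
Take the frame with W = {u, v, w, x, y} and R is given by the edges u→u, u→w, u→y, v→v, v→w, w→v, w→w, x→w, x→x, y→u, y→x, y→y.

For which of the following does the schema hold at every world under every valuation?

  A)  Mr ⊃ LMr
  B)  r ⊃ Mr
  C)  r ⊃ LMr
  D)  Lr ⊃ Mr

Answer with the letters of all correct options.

R is reflexive: each world relates to itself.
R is not symmetric: u R w but not w R u.
R is not euclidean: u R w and u R u but not w R u.
R is serial: every world has an R-successor.
(A) axiom 5: valid iff R is euclidean. R is not euclidean — not valid.
(B) the dual of axiom T: valid iff R is reflexive. R is reflexive — valid.
(C) axiom B: valid iff R is symmetric. R is not symmetric — not valid.
(D) axiom D: valid iff R is serial. R is serial — valid.

B, D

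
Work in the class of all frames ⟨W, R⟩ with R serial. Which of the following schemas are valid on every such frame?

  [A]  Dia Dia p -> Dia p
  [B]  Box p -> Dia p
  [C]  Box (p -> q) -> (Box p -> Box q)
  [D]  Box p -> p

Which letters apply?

B, C

(A) the dual of axiom 4: valid iff R is transitive. Such an R need not be transitive — not valid.
(B) axiom D: valid iff R is serial. Every such R is serial — valid.
(C) Box (p -> q) -> (Box p -> Box q) is the K axiom; it holds on all frames — valid.
(D) axiom T: valid iff R is reflexive. Such an R need not be reflexive — not valid.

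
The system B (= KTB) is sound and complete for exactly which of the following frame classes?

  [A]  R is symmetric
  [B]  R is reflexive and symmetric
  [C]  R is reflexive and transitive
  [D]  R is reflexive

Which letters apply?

(A) this class determines KB, not B (= KTB).
(B) B (= KTB) is sound and complete for exactly this class.
(C) this class determines S4, not B (= KTB).
(D) this class determines T (= KT), not B (= KTB).

B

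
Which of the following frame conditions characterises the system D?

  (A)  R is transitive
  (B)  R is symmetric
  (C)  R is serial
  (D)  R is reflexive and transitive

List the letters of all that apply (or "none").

(A) this class determines K4, not D.
(B) this class determines KB, not D.
(C) D is sound and complete for exactly this class.
(D) this class determines S4, not D.

C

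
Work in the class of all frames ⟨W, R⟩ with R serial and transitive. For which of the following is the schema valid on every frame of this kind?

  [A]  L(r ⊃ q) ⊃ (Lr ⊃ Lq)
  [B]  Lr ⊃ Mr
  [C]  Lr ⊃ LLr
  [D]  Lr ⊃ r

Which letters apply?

(A) this is just K, valid on every normal frame.
(B) Lr ⊃ Mr is axiom D, which corresponds to seriality. Every such R is serial — valid.
(C) Lr ⊃ LLr is axiom 4, which corresponds to transitivity. Every such R is transitive — valid.
(D) Lr ⊃ r (axiom T) characterises the reflexive frames. Such an R need not be reflexive — not valid.

A, B, C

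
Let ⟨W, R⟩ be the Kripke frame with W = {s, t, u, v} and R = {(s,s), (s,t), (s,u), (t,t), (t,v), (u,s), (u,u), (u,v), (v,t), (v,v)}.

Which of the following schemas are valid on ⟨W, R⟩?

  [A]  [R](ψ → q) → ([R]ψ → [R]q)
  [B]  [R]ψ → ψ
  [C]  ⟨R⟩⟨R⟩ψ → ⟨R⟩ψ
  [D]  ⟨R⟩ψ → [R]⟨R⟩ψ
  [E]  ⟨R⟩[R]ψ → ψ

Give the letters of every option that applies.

R is reflexive: each world relates to itself.
R is not symmetric: s R t but not t R s.
R is not transitive: s R t and t R v but not s R v.
R is not euclidean: s R t and s R s but not t R s.
(A) [R](ψ → q) → ([R]ψ → [R]q) is the K axiom; it holds on all frames — valid.
(B) [R]ψ → ψ is axiom T, which corresponds to reflexivity. R is reflexive — valid.
(C) ⟨R⟩⟨R⟩ψ → ⟨R⟩ψ is the dual of axiom 4, which corresponds to transitivity. R is not transitive — not valid.
(D) ⟨R⟩ψ → [R]⟨R⟩ψ (axiom 5) characterises the euclidean frames. R is not euclidean — not valid.
(E) ⟨R⟩[R]ψ → ψ is the dual of axiom B; it is valid on a frame exactly when R is symmetric. R is not symmetric, so not valid.

A, B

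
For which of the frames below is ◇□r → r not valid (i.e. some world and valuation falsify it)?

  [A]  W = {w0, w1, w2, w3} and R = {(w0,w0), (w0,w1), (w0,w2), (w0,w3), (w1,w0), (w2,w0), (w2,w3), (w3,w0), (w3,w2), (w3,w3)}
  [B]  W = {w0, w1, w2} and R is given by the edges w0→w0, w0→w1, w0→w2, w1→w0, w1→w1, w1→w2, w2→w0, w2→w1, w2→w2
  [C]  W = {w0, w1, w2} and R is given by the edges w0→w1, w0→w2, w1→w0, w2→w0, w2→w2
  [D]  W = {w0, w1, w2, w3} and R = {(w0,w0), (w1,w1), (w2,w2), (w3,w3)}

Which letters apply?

The schema ◇□r → r is the dual of axiom B; it is valid on a frame iff R is symmetric.
(A) R is symmetric (every R-edge is matched by its reverse), so the schema is valid here.
(B) R is symmetric (every R-edge is matched by its reverse), so the schema is valid here.
(C) R is symmetric (every R-edge is matched by its reverse), so the schema is valid here.
(D) R is symmetric (every R-edge is matched by its reverse), so the schema is valid here.

none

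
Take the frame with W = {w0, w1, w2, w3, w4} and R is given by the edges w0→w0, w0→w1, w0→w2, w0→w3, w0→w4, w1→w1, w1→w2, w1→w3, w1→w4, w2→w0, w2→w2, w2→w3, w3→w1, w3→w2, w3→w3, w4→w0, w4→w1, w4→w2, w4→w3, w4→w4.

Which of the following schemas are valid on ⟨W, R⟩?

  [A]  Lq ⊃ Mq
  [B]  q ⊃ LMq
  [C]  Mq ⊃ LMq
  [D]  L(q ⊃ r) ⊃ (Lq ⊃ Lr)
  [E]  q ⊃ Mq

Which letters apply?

A, D, E

R is reflexive: each world relates to itself.
R is not symmetric: w0 R w1 but not w1 R w0.
R is not euclidean: w0 R w1 and w0 R w0 but not w1 R w0.
R is serial: every world has an R-successor.
(A) Lq ⊃ Mq is axiom D; it is valid on a frame exactly when R is serial. R is serial, so valid.
(B) q ⊃ LMq is axiom B, which corresponds to symmetry. R is not symmetric — not valid.
(C) Mq ⊃ LMq (axiom 5) characterises the euclidean frames. R is not euclidean — not valid.
(D) this is just K, valid on every normal frame.
(E) q ⊃ Mq (the dual of axiom T) characterises the reflexive frames. R is reflexive — valid.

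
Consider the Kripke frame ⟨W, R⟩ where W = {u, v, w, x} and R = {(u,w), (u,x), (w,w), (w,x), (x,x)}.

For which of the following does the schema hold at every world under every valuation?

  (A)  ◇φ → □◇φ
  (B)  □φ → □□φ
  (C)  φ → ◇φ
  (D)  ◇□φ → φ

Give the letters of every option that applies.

B

R is not reflexive: not u R u.
R is not symmetric: u R w but not w R u.
R is transitive: R is closed under composition.
R is not euclidean: u R x and u R w but not x R w.
(A) ◇φ → □◇φ (axiom 5) characterises the euclidean frames. R is not euclidean — not valid.
(B) □φ → □□φ (axiom 4) characterises the transitive frames. R is transitive — valid.
(C) φ → ◇φ (the dual of axiom T) characterises the reflexive frames. R is not reflexive — not valid.
(D) ◇□φ → φ (the dual of axiom B) characterises the symmetric frames. R is not symmetric — not valid.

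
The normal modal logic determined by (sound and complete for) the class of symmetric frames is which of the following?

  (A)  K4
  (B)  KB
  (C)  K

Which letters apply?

B

(A) K4 is determined by the class of transitive frames.
(B) KB is determined by exactly this class.
(C) K is determined by the class of arbitrary frames.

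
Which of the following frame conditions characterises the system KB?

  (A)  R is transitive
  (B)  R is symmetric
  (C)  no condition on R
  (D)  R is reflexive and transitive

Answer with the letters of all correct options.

(A) this class determines K4, not KB.
(B) KB is sound and complete for exactly this class.
(C) this class determines K, not KB.
(D) this class determines S4, not KB.

B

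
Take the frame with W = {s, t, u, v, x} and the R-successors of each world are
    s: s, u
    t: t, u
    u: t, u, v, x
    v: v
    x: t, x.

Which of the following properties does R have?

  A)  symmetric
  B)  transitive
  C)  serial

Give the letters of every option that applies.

C

(A) not symmetric: s R u but not u R s.
(B) not transitive: s R u and u R t but not s R t.
(C) serial: every world has an R-successor.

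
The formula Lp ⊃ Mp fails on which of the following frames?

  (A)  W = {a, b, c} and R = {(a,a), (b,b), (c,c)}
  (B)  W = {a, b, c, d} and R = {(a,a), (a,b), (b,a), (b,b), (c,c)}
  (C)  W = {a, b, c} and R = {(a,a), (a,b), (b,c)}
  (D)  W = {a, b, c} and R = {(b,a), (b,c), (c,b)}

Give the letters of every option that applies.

The schema Lp ⊃ Mp is axiom D; it is valid on a frame iff R is serial.
(A) R is serial (every world has an R-successor), so the schema is valid here.
(B) R is not serial (d has no R-successor), so the schema fails here.
(C) R is not serial (c has no R-successor), so the schema fails here.
(D) R is not serial (a has no R-successor), so the schema fails here.

B, C, D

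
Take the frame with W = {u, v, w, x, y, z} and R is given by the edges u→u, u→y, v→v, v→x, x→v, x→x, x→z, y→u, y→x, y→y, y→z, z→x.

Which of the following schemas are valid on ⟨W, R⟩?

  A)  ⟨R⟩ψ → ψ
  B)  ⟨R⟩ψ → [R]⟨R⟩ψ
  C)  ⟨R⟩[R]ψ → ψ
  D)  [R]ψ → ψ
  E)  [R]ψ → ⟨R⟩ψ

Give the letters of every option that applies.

R is not reflexive: not w R w.
R is not symmetric: y R x but not x R y.
R is not euclidean: x R v and x R z but not v R z.
R is not serial: w has no R-successor.
R is not a subset of the identity: u R y with u ≠ y.
(A) ⟨R⟩ψ → ψ is the converse of T; it holds exactly when R ⊆ identity. Here R ⊄ identity — not valid.
(B) ⟨R⟩ψ → [R]⟨R⟩ψ is axiom 5; it is valid on a frame exactly when R is euclidean. R is not euclidean, so not valid.
(C) ⟨R⟩[R]ψ → ψ is the dual of axiom B; it is valid on a frame exactly when R is symmetric. R is not symmetric, so not valid.
(D) [R]ψ → ψ (axiom T) characterises the reflexive frames. R is not reflexive — not valid.
(E) [R]ψ → ⟨R⟩ψ is axiom D, which corresponds to seriality. R is not serial — not valid.

none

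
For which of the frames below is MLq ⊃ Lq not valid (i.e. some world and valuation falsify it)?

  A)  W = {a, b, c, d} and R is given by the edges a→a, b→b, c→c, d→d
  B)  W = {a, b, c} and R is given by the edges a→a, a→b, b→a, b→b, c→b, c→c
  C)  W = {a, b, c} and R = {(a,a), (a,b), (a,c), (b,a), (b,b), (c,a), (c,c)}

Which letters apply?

B, C

The schema MLq ⊃ Lq is the dual of axiom 5; it is valid on a frame iff R is euclidean.
(A) R is euclidean (any two R-successors of the same world are R-related), so the schema is valid here.
(B) R is not euclidean (c R b and c R c but not b R c), so the schema fails here.
(C) R is not euclidean (a R b and a R c but not b R c), so the schema fails here.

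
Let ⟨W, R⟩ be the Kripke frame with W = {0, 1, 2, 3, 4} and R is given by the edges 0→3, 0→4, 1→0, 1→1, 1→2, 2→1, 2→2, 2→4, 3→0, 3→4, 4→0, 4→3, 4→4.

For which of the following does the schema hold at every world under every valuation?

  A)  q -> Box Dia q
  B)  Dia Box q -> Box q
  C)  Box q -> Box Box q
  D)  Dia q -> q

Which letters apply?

none

R is not symmetric: 1 R 0 but not 0 R 1.
R is not transitive: 0 R 3 and 3 R 0 but not 0 R 0.
R is not euclidean: 1 R 0 and 1 R 1 but not 0 R 1.
R is not a subset of the identity: 0 R 3 with 0 ≠ 3.
(A) q -> Box Dia q is axiom B, which corresponds to symmetry. R is not symmetric — not valid.
(B) Dia Box q -> Box q is the dual of axiom 5, which corresponds to the euclidean property. R is not euclidean — not valid.
(C) Box q -> Box Box q (axiom 4) characterises the transitive frames. R is not transitive — not valid.
(D) Dia q -> q is the converse of T; it holds exactly when R ⊆ identity. Here R ⊄ identity — not valid.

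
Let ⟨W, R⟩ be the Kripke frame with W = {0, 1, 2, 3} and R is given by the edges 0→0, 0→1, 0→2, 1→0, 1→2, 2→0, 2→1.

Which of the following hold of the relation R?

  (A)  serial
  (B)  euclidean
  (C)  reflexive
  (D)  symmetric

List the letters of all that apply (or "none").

(A) not serial: 3 has no R-successor.
(B) not euclidean: 0 R 1 and 0 R 1 but not 1 R 1.
(C) not reflexive: not 1 R 1.
(D) symmetric: every R-edge is matched by its reverse.

D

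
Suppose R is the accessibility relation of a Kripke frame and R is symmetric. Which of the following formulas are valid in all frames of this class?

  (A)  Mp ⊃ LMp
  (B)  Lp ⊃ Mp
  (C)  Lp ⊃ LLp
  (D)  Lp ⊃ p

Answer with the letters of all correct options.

none

(A) Mp ⊃ LMp is axiom 5, which corresponds to the euclidean property. Such an R need not be euclidean — not valid.
(B) axiom D: valid iff R is serial. Such an R need not be serial — not valid.
(C) Lp ⊃ LLp (axiom 4) characterises the transitive frames. Such an R need not be transitive — not valid.
(D) Lp ⊃ p (axiom T) characterises the reflexive frames. Such an R need not be reflexive — not valid.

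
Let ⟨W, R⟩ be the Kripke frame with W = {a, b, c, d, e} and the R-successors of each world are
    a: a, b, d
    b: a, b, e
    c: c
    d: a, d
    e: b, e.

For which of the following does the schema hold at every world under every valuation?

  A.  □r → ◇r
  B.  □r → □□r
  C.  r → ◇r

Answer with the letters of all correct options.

A, C

R is reflexive: each world relates to itself.
R is not transitive: a R b and b R e but not a R e.
R is serial: every world has an R-successor.
(A) □r → ◇r (axiom D) characterises the serial frames. R is serial — valid.
(B) axiom 4: valid iff R is transitive. R is not transitive — not valid.
(C) the dual of axiom T: valid iff R is reflexive. R is reflexive — valid.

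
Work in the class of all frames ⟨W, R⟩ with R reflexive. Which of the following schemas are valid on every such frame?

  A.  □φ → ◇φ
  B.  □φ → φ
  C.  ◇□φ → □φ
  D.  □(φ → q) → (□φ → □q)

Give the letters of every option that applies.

A reflexive relation is serial.
(A) axiom D: valid iff R is serial. Every such R is serial — valid.
(B) □φ → φ is axiom T; it is valid on a frame exactly when R is reflexive. Every such R is reflexive, so valid.
(C) ◇□φ → □φ (the dual of axiom 5) characterises the euclidean frames. Such an R need not be euclidean — not valid.
(D) □(φ → q) → (□φ → □q) is the K axiom; it holds on all frames — valid.

A, B, D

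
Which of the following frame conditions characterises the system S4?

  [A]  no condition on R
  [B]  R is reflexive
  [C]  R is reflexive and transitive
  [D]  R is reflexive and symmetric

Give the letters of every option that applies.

(A) this class determines K, not S4.
(B) this class determines T (= KT), not S4.
(C) S4 is sound and complete for exactly this class.
(D) this class determines B (= KTB), not S4.

C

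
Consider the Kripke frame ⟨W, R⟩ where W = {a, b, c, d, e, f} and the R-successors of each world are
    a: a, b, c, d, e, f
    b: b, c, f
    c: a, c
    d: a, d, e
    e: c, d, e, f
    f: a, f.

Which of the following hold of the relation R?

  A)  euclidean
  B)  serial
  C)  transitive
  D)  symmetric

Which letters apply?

B

(A) not euclidean: a R b and a R a but not b R a.
(B) serial: every world has an R-successor.
(C) not transitive: b R c and c R a but not b R a.
(D) not symmetric: a R b but not b R a.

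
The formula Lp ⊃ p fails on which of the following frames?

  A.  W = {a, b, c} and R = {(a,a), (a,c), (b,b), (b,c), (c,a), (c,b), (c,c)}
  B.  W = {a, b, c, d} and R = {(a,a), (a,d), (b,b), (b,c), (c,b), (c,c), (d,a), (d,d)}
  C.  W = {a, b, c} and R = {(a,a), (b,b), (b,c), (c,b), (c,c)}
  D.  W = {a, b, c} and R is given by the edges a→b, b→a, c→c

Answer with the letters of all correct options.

D

The schema Lp ⊃ p is axiom T; it is valid on a frame iff R is reflexive.
(A) R is reflexive (each world relates to itself), so the schema is valid here.
(B) R is reflexive (each world relates to itself), so the schema is valid here.
(C) R is reflexive (each world relates to itself), so the schema is valid here.
(D) R is not reflexive (not a R a), so the schema fails here.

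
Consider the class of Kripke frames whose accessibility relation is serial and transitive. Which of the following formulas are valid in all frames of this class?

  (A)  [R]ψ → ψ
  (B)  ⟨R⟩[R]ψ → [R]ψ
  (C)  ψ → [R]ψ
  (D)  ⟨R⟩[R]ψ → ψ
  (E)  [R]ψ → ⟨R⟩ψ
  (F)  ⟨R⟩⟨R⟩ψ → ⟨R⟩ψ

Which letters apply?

(A) [R]ψ → ψ (axiom T) characterises the reflexive frames. Such an R need not be reflexive — not valid.
(B) ⟨R⟩[R]ψ → [R]ψ (the dual of axiom 5) characterises the euclidean frames. Such an R need not be euclidean — not valid.
(C) ψ → [R]ψ is equivalent to ◇p→p; it holds exactly when R ⊆ identity. Such an R need not be a subset of the identity — not valid.
(D) ⟨R⟩[R]ψ → ψ is the dual of axiom B, which corresponds to symmetry. Such an R need not be symmetric — not valid.
(E) [R]ψ → ⟨R⟩ψ is axiom D, which corresponds to seriality. Every such R is serial — valid.
(F) the dual of axiom 4: valid iff R is transitive. Every such R is transitive — valid.

E, F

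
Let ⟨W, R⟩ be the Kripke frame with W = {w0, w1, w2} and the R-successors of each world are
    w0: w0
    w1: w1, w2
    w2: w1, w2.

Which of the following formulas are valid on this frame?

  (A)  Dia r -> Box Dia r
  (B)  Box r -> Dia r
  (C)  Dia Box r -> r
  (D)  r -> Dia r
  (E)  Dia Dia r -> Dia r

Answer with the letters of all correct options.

R is reflexive: each world relates to itself.
R is symmetric: every R-edge is matched by its reverse.
R is transitive: R is closed under composition.
R is euclidean: any two R-successors of the same world are R-related.
R is serial: every world has an R-successor.
(A) Dia r -> Box Dia r is axiom 5, which corresponds to the euclidean property. R is euclidean — valid.
(B) axiom D: valid iff R is serial. R is serial — valid.
(C) Dia Box r -> r is the dual of axiom B, which corresponds to symmetry. R is symmetric — valid.
(D) r -> Dia r is the dual of axiom T; it is valid on a frame exactly when R is reflexive. R is reflexive, so valid.
(E) Dia Dia r -> Dia r (the dual of axiom 4) characterises the transitive frames. R is transitive — valid.

A, B, C, D, E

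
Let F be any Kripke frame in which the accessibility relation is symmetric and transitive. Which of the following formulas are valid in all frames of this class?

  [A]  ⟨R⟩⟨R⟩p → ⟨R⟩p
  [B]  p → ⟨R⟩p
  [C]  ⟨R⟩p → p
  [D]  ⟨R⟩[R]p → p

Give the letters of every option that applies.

A symmetric transitive relation is euclidean (uRv and uRw give vRu by symmetry, then vRw by transitivity).
(A) ⟨R⟩⟨R⟩p → ⟨R⟩p is the dual of axiom 4, which corresponds to transitivity. Every such R is transitive — valid.
(B) the dual of axiom T: valid iff R is reflexive. Such an R need not be reflexive — not valid.
(C) ⟨R⟩p → p is valid only on frames where every R-edge is a self-loop. Such an R need not be a subset of the identity — not valid.
(D) the dual of axiom B: valid iff R is symmetric. Every such R is symmetric — valid.

A, D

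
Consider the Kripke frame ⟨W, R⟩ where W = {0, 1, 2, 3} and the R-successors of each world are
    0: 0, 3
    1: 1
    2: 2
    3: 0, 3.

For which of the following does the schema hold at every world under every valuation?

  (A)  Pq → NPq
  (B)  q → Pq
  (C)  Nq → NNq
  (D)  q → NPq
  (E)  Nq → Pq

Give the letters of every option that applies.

R is reflexive: each world relates to itself.
R is symmetric: every R-edge is matched by its reverse.
R is transitive: R is closed under composition.
R is euclidean: any two R-successors of the same world are R-related.
R is serial: every world has an R-successor.
(A) Pq → NPq is axiom 5; it is valid on a frame exactly when R is euclidean. R is euclidean, so valid.
(B) q → Pq is the dual of axiom T, which corresponds to reflexivity. R is reflexive — valid.
(C) Nq → NNq (axiom 4) characterises the transitive frames. R is transitive — valid.
(D) q → NPq is axiom B, which corresponds to symmetry. R is symmetric — valid.
(E) Nq → Pq is axiom D; it is valid on a frame exactly when R is serial. R is serial, so valid.

A, B, C, D, E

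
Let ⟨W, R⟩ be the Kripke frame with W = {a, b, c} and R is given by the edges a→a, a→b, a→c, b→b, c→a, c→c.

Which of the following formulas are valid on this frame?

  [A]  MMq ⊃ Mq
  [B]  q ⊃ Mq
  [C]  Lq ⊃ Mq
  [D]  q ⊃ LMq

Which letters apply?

R is reflexive: each world relates to itself.
R is not symmetric: a R b but not b R a.
R is not transitive: c R a and a R b but not c R b.
R is serial: every world has an R-successor.
(A) MMq ⊃ Mq is the dual of axiom 4; it is valid on a frame exactly when R is transitive. R is not transitive, so not valid.
(B) q ⊃ Mq is the dual of axiom T, which corresponds to reflexivity. R is reflexive — valid.
(C) axiom D: valid iff R is serial. R is serial — valid.
(D) q ⊃ LMq is axiom B, which corresponds to symmetry. R is not symmetric — not valid.

B, C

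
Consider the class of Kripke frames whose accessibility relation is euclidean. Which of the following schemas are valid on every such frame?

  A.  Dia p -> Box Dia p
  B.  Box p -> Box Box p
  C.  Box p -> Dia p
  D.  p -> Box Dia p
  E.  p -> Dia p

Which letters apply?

A

(A) Dia p -> Box Dia p is axiom 5; it is valid on a frame exactly when R is euclidean. Every such R is euclidean, so valid.
(B) Box p -> Box Box p (axiom 4) characterises the transitive frames. Such an R need not be transitive — not valid.
(C) Box p -> Dia p is axiom D, which corresponds to seriality. Such an R need not be serial — not valid.
(D) p -> Box Dia p is axiom B, which corresponds to symmetry. Such an R need not be symmetric — not valid.
(E) p -> Dia p is the dual of axiom T; it is valid on a frame exactly when R is reflexive. Such an R need not be reflexive, so not valid.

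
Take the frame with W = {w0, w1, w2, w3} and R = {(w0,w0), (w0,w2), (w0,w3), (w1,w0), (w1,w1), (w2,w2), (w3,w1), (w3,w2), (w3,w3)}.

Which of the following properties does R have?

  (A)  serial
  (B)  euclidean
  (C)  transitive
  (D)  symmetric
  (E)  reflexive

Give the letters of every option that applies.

(A) serial: every world has an R-successor.
(B) not euclidean: w0 R w2 and w0 R w0 but not w2 R w0.
(C) not transitive: w0 R w3 and w3 R w1 but not w0 R w1.
(D) not symmetric: w0 R w2 but not w2 R w0.
(E) reflexive: each world relates to itself.

A, E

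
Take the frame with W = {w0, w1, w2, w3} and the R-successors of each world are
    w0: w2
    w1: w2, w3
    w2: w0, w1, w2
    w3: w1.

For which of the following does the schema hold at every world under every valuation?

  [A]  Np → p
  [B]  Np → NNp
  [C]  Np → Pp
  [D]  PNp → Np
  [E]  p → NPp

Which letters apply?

C, E

R is not reflexive: not w0 R w0.
R is symmetric: every R-edge is matched by its reverse.
R is not transitive: w0 R w2 and w2 R w0 but not w0 R w0.
R is not euclidean: w1 R w2 and w1 R w3 but not w2 R w3.
R is serial: every world has an R-successor.
(A) Np → p (axiom T) characterises the reflexive frames. R is not reflexive — not valid.
(B) axiom 4: valid iff R is transitive. R is not transitive — not valid.
(C) axiom D: valid iff R is serial. R is serial — valid.
(D) PNp → Np is the dual of axiom 5; it is valid on a frame exactly when R is euclidean. R is not euclidean, so not valid.
(E) axiom B: valid iff R is symmetric. R is symmetric — valid.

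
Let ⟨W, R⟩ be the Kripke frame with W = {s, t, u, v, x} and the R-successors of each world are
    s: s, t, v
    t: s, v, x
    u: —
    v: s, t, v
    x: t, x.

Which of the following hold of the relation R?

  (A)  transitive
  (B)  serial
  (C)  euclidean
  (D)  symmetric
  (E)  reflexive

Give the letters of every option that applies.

(A) not transitive: s R t and t R x but not s R x.
(B) not serial: u has no R-successor.
(C) not euclidean: t R s and t R x but not s R x.
(D) symmetric: every R-edge is matched by its reverse.
(E) not reflexive: not t R t.

D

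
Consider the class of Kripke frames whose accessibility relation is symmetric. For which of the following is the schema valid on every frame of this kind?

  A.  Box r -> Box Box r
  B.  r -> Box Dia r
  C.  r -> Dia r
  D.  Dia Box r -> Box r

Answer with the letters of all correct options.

B

(A) Box r -> Box Box r (axiom 4) characterises the transitive frames. Such an R need not be transitive — not valid.
(B) axiom B: valid iff R is symmetric. Every such R is symmetric — valid.
(C) the dual of axiom T: valid iff R is reflexive. Such an R need not be reflexive — not valid.
(D) Dia Box r -> Box r is the dual of axiom 5; it is valid on a frame exactly when R is euclidean. Such an R need not be euclidean, so not valid.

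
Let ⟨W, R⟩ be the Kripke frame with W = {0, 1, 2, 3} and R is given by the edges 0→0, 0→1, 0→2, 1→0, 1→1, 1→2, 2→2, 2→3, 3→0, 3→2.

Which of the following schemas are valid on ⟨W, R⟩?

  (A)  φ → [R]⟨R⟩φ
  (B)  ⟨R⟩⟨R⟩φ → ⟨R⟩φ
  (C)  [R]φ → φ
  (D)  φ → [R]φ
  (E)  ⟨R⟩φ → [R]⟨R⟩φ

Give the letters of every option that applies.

none

R is not reflexive: not 3 R 3.
R is not symmetric: 0 R 2 but not 2 R 0.
R is not transitive: 0 R 2 and 2 R 3 but not 0 R 3.
R is not euclidean: 0 R 2 and 0 R 0 but not 2 R 0.
R is not a subset of the identity: 0 R 1 with 0 ≠ 1.
(A) axiom B: valid iff R is symmetric. R is not symmetric — not valid.
(B) ⟨R⟩⟨R⟩φ → ⟨R⟩φ is the dual of axiom 4, which corresponds to transitivity. R is not transitive — not valid.
(C) axiom T: valid iff R is reflexive. R is not reflexive — not valid.
(D) φ → [R]φ (equivalent to ◇p→p) corresponds to R being a subset of the identity. Here R ⊄ identity, so not valid.
(E) ⟨R⟩φ → [R]⟨R⟩φ is axiom 5; it is valid on a frame exactly when R is euclidean. R is not euclidean, so not valid.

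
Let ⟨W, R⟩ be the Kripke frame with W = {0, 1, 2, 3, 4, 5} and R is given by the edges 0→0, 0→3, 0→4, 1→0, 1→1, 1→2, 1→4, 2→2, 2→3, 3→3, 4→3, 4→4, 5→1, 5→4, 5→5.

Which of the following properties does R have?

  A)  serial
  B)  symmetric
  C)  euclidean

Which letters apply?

(A) serial: every world has an R-successor.
(B) not symmetric: 0 R 3 but not 3 R 0.
(C) not euclidean: 0 R 3 and 0 R 0 but not 3 R 0.

A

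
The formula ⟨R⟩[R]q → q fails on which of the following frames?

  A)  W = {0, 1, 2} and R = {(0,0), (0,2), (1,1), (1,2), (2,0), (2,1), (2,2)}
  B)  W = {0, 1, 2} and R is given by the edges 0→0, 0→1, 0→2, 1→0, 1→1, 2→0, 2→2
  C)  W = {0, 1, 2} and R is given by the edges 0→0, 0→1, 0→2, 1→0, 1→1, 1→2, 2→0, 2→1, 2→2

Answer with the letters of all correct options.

none

The schema ⟨R⟩[R]q → q is the dual of axiom B; it is valid on a frame iff R is symmetric.
(A) R is symmetric (every R-edge is matched by its reverse), so the schema is valid here.
(B) R is symmetric (every R-edge is matched by its reverse), so the schema is valid here.
(C) R is symmetric (every R-edge is matched by its reverse), so the schema is valid here.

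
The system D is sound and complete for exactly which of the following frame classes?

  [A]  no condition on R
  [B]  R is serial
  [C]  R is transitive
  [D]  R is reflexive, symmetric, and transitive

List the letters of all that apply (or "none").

(A) this class determines K, not D.
(B) D is sound and complete for exactly this class.
(C) this class determines K4, not D.
(D) this class determines S5, not D.

B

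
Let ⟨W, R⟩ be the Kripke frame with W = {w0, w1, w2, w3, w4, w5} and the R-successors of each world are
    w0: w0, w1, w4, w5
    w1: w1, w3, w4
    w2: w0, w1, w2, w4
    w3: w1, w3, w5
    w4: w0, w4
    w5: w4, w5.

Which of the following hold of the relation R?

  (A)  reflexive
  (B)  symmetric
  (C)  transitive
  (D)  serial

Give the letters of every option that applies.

(A) reflexive: each world relates to itself.
(B) not symmetric: w0 R w1 but not w1 R w0.
(C) not transitive: w0 R w1 and w1 R w3 but not w0 R w3.
(D) serial: every world has an R-successor.

A, D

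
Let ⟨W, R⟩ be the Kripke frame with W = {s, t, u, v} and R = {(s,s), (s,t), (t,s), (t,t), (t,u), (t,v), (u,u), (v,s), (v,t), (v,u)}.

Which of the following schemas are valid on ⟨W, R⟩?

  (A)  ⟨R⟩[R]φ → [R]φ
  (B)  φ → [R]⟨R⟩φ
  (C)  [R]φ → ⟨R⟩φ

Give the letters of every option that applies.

R is not symmetric: t R u but not u R t.
R is not euclidean: t R s and t R u but not s R u.
R is serial: every world has an R-successor.
(A) the dual of axiom 5: valid iff R is euclidean. R is not euclidean — not valid.
(B) axiom B: valid iff R is symmetric. R is not symmetric — not valid.
(C) axiom D: valid iff R is serial. R is serial — valid.

C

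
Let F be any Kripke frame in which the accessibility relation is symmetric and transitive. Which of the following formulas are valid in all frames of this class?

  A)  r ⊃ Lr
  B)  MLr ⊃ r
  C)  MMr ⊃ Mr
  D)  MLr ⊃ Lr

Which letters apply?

B, C, D

A symmetric transitive relation is euclidean (uRv and uRw give vRu by symmetry, then vRw by transitivity).
(A) r ⊃ Lr is valid only on frames where every R-edge is a self-loop. Such an R need not be a subset of the identity — not valid.
(B) MLr ⊃ r is the dual of axiom B; it is valid on a frame exactly when R is symmetric. Every such R is symmetric, so valid.
(C) the dual of axiom 4: valid iff R is transitive. Every such R is transitive — valid.
(D) the dual of axiom 5: valid iff R is euclidean. Every such R is euclidean — valid.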